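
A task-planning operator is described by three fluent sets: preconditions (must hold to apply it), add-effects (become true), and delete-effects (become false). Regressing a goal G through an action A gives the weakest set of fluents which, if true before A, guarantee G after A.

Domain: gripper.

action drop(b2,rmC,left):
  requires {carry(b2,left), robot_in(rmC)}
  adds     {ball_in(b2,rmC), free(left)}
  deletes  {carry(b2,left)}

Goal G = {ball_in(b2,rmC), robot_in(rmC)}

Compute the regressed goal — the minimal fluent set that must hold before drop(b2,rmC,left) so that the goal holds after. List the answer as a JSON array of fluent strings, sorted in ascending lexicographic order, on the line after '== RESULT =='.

Regress:
  G ∩ del = {}  (empty — regression defined)
  G \ add = {ball_in(b2,rmC), robot_in(rmC)} \ {ball_in(b2,rmC), free(left)} = {robot_in(rmC)}
  ∪ pre   = {robot_in(rmC)} ∪ {carry(b2,left), robot_in(rmC)}
          = {carry(b2,left), robot_in(rmC)}

== RESULT ==
["carry(b2,left)", "robot_in(rmC)"]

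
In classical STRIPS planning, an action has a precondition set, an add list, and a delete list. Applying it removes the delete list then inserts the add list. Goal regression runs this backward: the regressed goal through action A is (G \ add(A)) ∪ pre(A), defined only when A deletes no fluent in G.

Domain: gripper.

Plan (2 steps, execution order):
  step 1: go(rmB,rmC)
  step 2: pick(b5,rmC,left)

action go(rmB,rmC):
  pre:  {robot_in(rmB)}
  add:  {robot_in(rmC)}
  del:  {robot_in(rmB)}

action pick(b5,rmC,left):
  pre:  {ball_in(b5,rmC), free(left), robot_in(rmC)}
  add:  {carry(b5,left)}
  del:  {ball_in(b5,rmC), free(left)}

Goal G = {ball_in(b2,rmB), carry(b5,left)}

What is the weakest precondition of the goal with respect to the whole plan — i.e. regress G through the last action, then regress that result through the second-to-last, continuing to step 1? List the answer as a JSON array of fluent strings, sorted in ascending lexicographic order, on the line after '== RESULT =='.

Regress step by step:
  through step 2 (pick(b5,rmC,left)): drop {carry(b5,left)}, keep {ball_in(b2,rmB)}, require {ball_in(b5,rmC), free(left), robot_in(rmC)}
    → {ball_in(b2,rmB), ball_in(b5,rmC), free(left), robot_in(rmC)}
  through step 1 (go(rmB,rmC)): drop {robot_in(rmC)}, keep {ball_in(b2,rmB), ball_in(b5,rmC), free(left)}, require {robot_in(rmB)}
    → {ball_in(b2,rmB), ball_in(b5,rmC), free(left), robot_in(rmB)}

== RESULT ==
["ball_in(b2,rmB)", "ball_in(b5,rmC)", "free(left)", "robot_in(rmB)"]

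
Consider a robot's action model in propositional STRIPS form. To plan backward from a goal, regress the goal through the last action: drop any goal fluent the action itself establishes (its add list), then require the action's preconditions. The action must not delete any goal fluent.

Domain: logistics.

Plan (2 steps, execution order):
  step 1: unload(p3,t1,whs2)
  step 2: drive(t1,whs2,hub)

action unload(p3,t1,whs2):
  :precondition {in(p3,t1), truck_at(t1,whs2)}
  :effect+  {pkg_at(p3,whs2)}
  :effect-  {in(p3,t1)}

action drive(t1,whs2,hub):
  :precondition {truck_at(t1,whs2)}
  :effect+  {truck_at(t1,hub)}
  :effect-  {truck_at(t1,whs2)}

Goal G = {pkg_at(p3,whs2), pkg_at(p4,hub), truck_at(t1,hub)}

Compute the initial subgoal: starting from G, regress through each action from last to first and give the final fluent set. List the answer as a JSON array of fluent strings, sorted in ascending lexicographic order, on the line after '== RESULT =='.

Work backward from the goal:
  through step 2 (drive(t1,whs2,hub)): drop {truck_at(t1,hub)}, keep {pkg_at(p3,whs2), pkg_at(p4,hub)}, require {truck_at(t1,whs2)}
    → {pkg_at(p3,whs2), pkg_at(p4,hub), truck_at(t1,whs2)}
  through step 1 (unload(p3,t1,whs2)): drop {pkg_at(p3,whs2)}, keep {pkg_at(p4,hub), truck_at(t1,whs2)}, require {in(p3,t1), truck_at(t1,whs2)}
    → {in(p3,t1), pkg_at(p4,hub), truck_at(t1,whs2)}

== RESULT ==
["in(p3,t1)", "pkg_at(p4,hub)", "truck_at(t1,whs2)"]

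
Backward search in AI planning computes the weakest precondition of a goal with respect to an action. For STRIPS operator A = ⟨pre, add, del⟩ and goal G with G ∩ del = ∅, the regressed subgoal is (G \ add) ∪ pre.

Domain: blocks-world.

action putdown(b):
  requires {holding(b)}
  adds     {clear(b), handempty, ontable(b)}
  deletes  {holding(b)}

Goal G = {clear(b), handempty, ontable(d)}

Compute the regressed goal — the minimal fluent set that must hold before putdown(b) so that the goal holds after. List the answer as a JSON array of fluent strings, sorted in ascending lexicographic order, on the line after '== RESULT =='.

Compute (G \ add) ∪ pre:
  G ∩ del = {}  (empty — regression defined)
  G \ add = {clear(b), handempty, ontable(d)} \ {clear(b), handempty, ontable(b)} = {ontable(d)}
  ∪ pre   = {ontable(d)} ∪ {holding(b)}
          = {holding(b), ontable(d)}

== RESULT ==
["holding(b)", "ontable(d)"]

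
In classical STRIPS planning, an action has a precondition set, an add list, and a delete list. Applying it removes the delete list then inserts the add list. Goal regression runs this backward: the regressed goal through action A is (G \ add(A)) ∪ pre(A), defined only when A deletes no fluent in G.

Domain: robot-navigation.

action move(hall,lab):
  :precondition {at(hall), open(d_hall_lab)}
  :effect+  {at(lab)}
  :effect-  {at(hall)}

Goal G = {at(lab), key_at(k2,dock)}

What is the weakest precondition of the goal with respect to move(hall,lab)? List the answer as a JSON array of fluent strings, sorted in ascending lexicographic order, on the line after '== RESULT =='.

Compute (G \ add) ∪ pre:
  G ∩ del = {}  (empty — regression defined)
  G \ add = {at(lab), key_at(k2,dock)} \ {at(lab)} = {key_at(k2,dock)}
  ∪ pre   = {key_at(k2,dock)} ∪ {at(hall), open(d_hall_lab)}
          = {at(hall), key_at(k2,dock), open(d_hall_lab)}

== RESULT ==
["at(hall)", "key_at(k2,dock)", "open(d_hall_lab)"]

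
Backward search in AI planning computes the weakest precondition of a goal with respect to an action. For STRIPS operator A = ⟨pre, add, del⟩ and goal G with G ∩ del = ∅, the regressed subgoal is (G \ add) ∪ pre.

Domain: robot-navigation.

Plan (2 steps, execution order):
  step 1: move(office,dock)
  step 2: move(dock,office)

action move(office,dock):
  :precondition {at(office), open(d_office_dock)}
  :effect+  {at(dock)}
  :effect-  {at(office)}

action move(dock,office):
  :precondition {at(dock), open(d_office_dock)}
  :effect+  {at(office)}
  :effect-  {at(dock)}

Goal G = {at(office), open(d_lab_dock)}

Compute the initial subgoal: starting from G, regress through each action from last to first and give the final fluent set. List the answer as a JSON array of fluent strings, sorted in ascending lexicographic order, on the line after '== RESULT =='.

Work backward from the goal:
  through step 2 (move(dock,office)): drop {at(office)}, keep {open(d_lab_dock)}, require {at(dock), open(d_office_dock)}
    → {at(dock), open(d_lab_dock), open(d_office_dock)}
  through step 1 (move(office,dock)): drop {at(dock)}, keep {open(d_lab_dock), open(d_office_dock)}, require {at(office), open(d_office_dock)}
    → {at(office), open(d_lab_dock), open(d_office_dock)}

== RESULT ==
["at(office)", "open(d_lab_dock)", "open(d_office_dock)"]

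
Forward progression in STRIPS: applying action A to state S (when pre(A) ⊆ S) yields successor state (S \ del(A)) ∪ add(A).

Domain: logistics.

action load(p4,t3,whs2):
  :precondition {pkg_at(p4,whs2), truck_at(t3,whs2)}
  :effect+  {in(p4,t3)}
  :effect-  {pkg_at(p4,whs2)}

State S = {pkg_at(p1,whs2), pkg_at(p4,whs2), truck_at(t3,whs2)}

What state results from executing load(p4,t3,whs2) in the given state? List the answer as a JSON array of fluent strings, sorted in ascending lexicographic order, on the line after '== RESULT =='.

Progress:
  pre ⊆ S: {pkg_at(p4,whs2), truck_at(t3,whs2)} ⊆ S  — applicable
  S \ del = {pkg_at(p1,whs2), truck_at(t3,whs2)}
  ∪ add   = {in(p4,t3), pkg_at(p1,whs2), truck_at(t3,whs2)}

== RESULT ==
["in(p4,t3)", "pkg_at(p1,whs2)", "truck_at(t3,whs2)"]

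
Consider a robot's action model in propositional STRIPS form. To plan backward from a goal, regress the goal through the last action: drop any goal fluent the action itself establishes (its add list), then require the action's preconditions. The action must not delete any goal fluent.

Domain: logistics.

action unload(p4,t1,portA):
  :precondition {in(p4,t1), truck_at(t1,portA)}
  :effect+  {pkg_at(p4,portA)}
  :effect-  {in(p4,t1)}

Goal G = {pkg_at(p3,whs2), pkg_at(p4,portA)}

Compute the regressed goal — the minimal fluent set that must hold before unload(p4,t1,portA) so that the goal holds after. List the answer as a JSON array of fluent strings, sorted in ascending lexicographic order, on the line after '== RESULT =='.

Regress:
  G ∩ del = {}  (empty — regression defined)
  G \ add = {pkg_at(p3,whs2), pkg_at(p4,portA)} \ {pkg_at(p4,portA)} = {pkg_at(p3,whs2)}
  ∪ pre   = {pkg_at(p3,whs2)} ∪ {in(p4,t1), truck_at(t1,portA)}
          = {in(p4,t1), pkg_at(p3,whs2), truck_at(t1,portA)}

== RESULT ==
["in(p4,t1)", "pkg_at(p3,whs2)", "truck_at(t1,portA)"]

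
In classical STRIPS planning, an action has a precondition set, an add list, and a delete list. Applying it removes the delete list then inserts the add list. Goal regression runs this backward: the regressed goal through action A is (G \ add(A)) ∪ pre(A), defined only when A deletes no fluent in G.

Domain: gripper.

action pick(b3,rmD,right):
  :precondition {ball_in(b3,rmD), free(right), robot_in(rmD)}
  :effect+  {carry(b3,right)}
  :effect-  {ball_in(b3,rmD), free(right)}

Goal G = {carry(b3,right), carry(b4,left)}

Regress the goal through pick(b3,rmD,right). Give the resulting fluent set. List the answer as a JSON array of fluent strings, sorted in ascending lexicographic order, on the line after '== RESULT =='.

Compute (G \ add) ∪ pre:
  G ∩ del = {}  (empty — regression defined)
  G \ add = {carry(b3,right), carry(b4,left)} \ {carry(b3,right)} = {carry(b4,left)}
  ∪ pre   = {carry(b4,left)} ∪ {ball_in(b3,rmD), free(right), robot_in(rmD)}
          = {ball_in(b3,rmD), carry(b4,left), free(right), robot_in(rmD)}

== RESULT ==
["ball_in(b3,rmD)", "carry(b4,left)", "free(right)", "robot_in(rmD)"]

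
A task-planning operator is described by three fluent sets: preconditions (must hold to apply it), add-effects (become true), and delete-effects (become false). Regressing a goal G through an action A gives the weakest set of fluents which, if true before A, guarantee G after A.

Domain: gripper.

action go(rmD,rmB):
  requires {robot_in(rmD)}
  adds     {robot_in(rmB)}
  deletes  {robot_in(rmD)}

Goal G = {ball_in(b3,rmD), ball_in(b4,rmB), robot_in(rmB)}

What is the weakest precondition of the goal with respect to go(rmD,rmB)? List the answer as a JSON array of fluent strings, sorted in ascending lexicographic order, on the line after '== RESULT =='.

Regress:
  G ∩ del = {}  (empty — regression defined)
  G \ add = {ball_in(b3,rmD), ball_in(b4,rmB), robot_in(rmB)} \ {robot_in(rmB)} = {ball_in(b3,rmD), ball_in(b4,rmB)}
  ∪ pre   = {ball_in(b3,rmD), ball_in(b4,rmB)} ∪ {robot_in(rmD)}
          = {ball_in(b3,rmD), ball_in(b4,rmB), robot_in(rmD)}

== RESULT ==
["ball_in(b3,rmD)", "ball_in(b4,rmB)", "robot_in(rmD)"]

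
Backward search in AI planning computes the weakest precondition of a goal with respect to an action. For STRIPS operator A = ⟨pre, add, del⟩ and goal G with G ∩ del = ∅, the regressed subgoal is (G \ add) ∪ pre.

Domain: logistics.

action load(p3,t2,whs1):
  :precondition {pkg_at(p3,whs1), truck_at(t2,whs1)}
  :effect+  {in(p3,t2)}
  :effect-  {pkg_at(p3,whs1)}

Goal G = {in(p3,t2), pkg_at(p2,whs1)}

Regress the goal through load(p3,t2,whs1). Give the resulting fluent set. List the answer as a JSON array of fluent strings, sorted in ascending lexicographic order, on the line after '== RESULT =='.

Regress:
  G ∩ del = {}  (empty — regression defined)
  G \ add = {in(p3,t2), pkg_at(p2,whs1)} \ {in(p3,t2)} = {pkg_at(p2,whs1)}
  ∪ pre   = {pkg_at(p2,whs1)} ∪ {pkg_at(p3,whs1), truck_at(t2,whs1)}
          = {pkg_at(p2,whs1), pkg_at(p3,whs1), truck_at(t2,whs1)}

== RESULT ==
["pkg_at(p2,whs1)", "pkg_at(p3,whs1)", "truck_at(t2,whs1)"]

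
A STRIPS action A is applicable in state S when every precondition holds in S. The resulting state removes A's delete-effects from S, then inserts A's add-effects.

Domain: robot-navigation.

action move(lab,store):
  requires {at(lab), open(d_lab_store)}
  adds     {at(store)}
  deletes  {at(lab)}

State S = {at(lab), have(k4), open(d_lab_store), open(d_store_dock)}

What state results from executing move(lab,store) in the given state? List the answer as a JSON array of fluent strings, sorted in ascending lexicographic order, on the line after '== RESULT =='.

Progress:
  pre ⊆ S: {at(lab), open(d_lab_store)} ⊆ S  — applicable
  S \ del = {have(k4), open(d_lab_store), open(d_store_dock)}
  ∪ add   = {at(store), have(k4), open(d_lab_store), open(d_store_dock)}

== RESULT ==
["at(store)", "have(k4)", "open(d_lab_store)", "open(d_store_dock)"]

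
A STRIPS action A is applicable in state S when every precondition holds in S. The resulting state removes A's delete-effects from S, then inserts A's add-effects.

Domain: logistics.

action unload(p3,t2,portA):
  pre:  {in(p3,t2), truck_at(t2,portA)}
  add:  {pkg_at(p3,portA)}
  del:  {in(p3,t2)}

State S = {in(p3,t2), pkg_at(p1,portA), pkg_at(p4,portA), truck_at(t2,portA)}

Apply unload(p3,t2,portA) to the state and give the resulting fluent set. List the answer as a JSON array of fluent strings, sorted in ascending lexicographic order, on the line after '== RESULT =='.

Progress:
  pre ⊆ S: {in(p3,t2), truck_at(t2,portA)} ⊆ S  — applicable
  S \ del = {pkg_at(p1,portA), pkg_at(p4,portA), truck_at(t2,portA)}
  ∪ add   = {pkg_at(p1,portA), pkg_at(p3,portA), pkg_at(p4,portA), truck_at(t2,portA)}

== RESULT ==
["pkg_at(p1,portA)", "pkg_at(p3,portA)", "pkg_at(p4,portA)", "truck_at(t2,portA)"]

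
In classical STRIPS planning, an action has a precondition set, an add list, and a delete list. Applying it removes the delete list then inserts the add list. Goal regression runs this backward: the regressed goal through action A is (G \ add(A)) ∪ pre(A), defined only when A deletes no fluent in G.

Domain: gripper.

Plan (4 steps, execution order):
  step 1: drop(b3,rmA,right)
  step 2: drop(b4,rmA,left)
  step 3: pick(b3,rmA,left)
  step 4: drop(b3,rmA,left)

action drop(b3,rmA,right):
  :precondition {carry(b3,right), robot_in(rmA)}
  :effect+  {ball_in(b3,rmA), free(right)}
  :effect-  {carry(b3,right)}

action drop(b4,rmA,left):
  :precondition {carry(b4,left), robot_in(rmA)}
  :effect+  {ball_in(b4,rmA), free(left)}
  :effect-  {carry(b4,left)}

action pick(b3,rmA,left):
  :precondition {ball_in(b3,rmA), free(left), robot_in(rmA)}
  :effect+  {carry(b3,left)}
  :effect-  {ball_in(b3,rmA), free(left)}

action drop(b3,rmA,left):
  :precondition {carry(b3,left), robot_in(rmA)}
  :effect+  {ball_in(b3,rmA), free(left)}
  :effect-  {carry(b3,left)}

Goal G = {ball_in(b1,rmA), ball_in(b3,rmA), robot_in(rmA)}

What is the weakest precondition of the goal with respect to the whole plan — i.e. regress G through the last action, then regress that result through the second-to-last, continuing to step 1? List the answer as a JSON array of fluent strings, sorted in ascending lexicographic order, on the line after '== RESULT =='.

Work backward from the goal:
  through step 4 (drop(b3,rmA,left)): drop {ball_in(b3,rmA)}, keep {ball_in(b1,rmA), robot_in(rmA)}, require {carry(b3,left), robot_in(rmA)}
    → {ball_in(b1,rmA), carry(b3,left), robot_in(rmA)}
  through step 3 (pick(b3,rmA,left)): drop {carry(b3,left)}, keep {ball_in(b1,rmA), robot_in(rmA)}, require {ball_in(b3,rmA), free(left), robot_in(rmA)}
    → {ball_in(b1,rmA), ball_in(b3,rmA), free(left), robot_in(rmA)}
  through step 2 (drop(b4,rmA,left)): drop {free(left)}, keep {ball_in(b1,rmA), ball_in(b3,rmA), robot_in(rmA)}, require {carry(b4,left), robot_in(rmA)}
    → {ball_in(b1,rmA), ball_in(b3,rmA), carry(b4,left), robot_in(rmA)}
  through step 1 (drop(b3,rmA,right)): drop {ball_in(b3,rmA)}, keep {ball_in(b1,rmA), carry(b4,left), robot_in(rmA)}, require {carry(b3,right), robot_in(rmA)}
    → {ball_in(b1,rmA), carry(b3,right), carry(b4,left), robot_in(rmA)}

== RESULT ==
["ball_in(b1,rmA)", "carry(b3,right)", "carry(b4,left)", "robot_in(rmA)"]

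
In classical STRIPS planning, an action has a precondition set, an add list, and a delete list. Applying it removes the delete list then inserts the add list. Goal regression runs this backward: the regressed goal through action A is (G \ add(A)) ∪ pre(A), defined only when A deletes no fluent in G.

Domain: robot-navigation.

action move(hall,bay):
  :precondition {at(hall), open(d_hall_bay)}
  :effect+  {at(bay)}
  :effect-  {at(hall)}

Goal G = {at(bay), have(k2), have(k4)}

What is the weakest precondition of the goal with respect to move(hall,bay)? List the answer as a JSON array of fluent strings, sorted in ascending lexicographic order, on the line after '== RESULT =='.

Regress:
  G ∩ del = {}  (empty — regression defined)
  G \ add = {at(bay), have(k2), have(k4)} \ {at(bay)} = {have(k2), have(k4)}
  ∪ pre   = {have(k2), have(k4)} ∪ {at(hall), open(d_hall_bay)}
          = {at(hall), have(k2), have(k4), open(d_hall_bay)}

== RESULT ==
["at(hall)", "have(k2)", "have(k4)", "open(d_hall_bay)"]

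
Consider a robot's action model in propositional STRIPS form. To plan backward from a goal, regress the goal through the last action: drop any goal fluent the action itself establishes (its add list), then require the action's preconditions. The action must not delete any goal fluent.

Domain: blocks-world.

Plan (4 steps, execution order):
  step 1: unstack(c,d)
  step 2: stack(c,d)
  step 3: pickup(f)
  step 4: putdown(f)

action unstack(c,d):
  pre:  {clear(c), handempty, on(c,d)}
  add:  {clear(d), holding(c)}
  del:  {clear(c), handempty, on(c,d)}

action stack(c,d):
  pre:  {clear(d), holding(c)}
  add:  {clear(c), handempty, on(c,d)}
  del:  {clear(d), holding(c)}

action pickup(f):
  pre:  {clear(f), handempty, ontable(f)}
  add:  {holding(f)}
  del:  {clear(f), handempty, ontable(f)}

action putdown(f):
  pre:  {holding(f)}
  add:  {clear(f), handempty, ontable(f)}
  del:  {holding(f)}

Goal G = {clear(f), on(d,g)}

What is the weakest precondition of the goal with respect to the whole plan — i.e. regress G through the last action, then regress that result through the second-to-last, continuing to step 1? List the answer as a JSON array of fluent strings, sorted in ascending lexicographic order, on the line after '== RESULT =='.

Work backward from the goal:
  through step 4 (putdown(f)): drop {clear(f)}, keep {on(d,g)}, require {holding(f)}
    → {holding(f), on(d,g)}
  through step 3 (pickup(f)): drop {holding(f)}, keep {on(d,g)}, require {clear(f), handempty, ontable(f)}
    → {clear(f), handempty, on(d,g), ontable(f)}
  through step 2 (stack(c,d)): drop {handempty}, keep {clear(f), on(d,g), ontable(f)}, require {clear(d), holding(c)}
    → {clear(d), clear(f), holding(c), on(d,g), ontable(f)}
  through step 1 (unstack(c,d)): drop {clear(d), holding(c)}, keep {clear(f), on(d,g), ontable(f)}, require {clear(c), handempty, on(c,d)}
    → {clear(c), clear(f), handempty, on(c,d), on(d,g), ontable(f)}

== RESULT ==
["clear(c)", "clear(f)", "handempty", "on(c,d)", "on(d,g)", "ontable(f)"]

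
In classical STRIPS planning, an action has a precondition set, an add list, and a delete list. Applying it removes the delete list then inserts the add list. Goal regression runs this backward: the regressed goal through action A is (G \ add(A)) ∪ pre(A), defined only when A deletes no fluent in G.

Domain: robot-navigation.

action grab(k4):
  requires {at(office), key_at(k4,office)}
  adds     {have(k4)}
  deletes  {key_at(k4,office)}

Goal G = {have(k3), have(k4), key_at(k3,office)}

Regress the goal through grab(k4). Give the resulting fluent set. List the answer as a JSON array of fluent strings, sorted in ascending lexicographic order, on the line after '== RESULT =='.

Compute (G \ add) ∪ pre:
  G ∩ del = {}  (empty — regression defined)
  G \ add = {have(k3), have(k4), key_at(k3,office)} \ {have(k4)} = {have(k3), key_at(k3,office)}
  ∪ pre   = {have(k3), key_at(k3,office)} ∪ {at(office), key_at(k4,office)}
          = {at(office), have(k3), key_at(k3,office), key_at(k4,office)}

== RESULT ==
["at(office)", "have(k3)", "key_at(k3,office)", "key_at(k4,office)"]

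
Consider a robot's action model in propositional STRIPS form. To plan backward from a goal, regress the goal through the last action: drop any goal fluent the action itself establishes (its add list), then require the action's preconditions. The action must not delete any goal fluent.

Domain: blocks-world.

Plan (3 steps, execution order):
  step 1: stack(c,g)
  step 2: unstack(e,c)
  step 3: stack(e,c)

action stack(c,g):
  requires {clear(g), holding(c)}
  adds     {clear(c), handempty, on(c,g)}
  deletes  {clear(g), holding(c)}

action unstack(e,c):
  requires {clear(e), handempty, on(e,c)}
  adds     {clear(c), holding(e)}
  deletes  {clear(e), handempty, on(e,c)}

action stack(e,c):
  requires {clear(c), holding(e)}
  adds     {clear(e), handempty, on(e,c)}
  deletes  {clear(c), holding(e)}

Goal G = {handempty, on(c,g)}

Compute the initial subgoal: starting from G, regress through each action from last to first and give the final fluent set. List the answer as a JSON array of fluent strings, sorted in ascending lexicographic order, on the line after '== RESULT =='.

Work backward from the goal:
  through step 3 (stack(e,c)): drop {handempty}, keep {on(c,g)}, require {clear(c), holding(e)}
    → {clear(c), holding(e), on(c,g)}
  through step 2 (unstack(e,c)): drop {clear(c), holding(e)}, keep {on(c,g)}, require {clear(e), handempty, on(e,c)}
    → {clear(e), handempty, on(c,g), on(e,c)}
  through step 1 (stack(c,g)): drop {handempty, on(c,g)}, keep {clear(e), on(e,c)}, require {clear(g), holding(c)}
    → {clear(e), clear(g), holding(c), on(e,c)}

== RESULT ==
["clear(e)", "clear(g)", "holding(c)", "on(e,c)"]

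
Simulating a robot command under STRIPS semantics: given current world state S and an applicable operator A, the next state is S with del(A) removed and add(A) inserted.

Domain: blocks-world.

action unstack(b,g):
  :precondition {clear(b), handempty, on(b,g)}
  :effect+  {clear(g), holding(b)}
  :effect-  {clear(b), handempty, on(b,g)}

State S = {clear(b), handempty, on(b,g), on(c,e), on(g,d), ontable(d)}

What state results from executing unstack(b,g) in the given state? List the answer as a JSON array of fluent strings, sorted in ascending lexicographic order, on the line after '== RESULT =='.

Compute (S \ del) ∪ add:
  pre ⊆ S: {clear(b), handempty, on(b,g)} ⊆ S  — applicable
  S \ del = {on(c,e), on(g,d), ontable(d)}
  ∪ add   = {clear(g), holding(b), on(c,e), on(g,d), ontable(d)}

== RESULT ==
["clear(g)", "holding(b)", "on(c,e)", "on(g,d)", "ontable(d)"]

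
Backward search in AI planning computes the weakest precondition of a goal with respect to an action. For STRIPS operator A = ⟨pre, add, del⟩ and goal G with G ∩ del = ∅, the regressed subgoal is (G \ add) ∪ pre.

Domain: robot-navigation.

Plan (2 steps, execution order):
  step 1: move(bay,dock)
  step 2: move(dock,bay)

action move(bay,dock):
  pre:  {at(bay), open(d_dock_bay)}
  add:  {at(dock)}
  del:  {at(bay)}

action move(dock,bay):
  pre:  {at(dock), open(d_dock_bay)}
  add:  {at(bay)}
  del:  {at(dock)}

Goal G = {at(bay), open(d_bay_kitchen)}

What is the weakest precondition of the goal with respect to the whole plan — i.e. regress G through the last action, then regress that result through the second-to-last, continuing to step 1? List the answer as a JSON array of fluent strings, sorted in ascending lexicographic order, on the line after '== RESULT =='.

Work backward from the goal:
  through step 2 (move(dock,bay)): drop {at(bay)}, keep {open(d_bay_kitchen)}, require {at(dock), open(d_dock_bay)}
    → {at(dock), open(d_bay_kitchen), open(d_dock_bay)}
  through step 1 (move(bay,dock)): drop {at(dock)}, keep {open(d_bay_kitchen), open(d_dock_bay)}, require {at(bay), open(d_dock_bay)}
    → {at(bay), open(d_bay_kitchen), open(d_dock_bay)}

== RESULT ==
["at(bay)", "open(d_bay_kitchen)", "open(d_dock_bay)"]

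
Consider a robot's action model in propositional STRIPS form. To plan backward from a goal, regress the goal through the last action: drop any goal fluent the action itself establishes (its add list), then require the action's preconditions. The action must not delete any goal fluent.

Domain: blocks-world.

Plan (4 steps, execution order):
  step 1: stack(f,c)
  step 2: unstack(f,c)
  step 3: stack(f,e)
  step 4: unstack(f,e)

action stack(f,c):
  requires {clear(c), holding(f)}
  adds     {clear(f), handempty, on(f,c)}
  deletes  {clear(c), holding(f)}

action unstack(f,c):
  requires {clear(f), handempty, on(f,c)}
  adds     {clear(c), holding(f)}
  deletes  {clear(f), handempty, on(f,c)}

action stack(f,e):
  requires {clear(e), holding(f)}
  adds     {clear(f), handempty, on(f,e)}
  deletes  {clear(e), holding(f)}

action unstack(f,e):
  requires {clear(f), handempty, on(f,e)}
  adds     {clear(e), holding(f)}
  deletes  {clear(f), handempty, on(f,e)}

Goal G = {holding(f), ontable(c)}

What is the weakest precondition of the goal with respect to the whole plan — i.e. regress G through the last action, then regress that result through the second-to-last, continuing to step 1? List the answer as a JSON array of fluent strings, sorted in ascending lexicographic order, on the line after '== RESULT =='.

Work backward from the goal:
  through step 4 (unstack(f,e)): drop {holding(f)}, keep {ontable(c)}, require {clear(f), handempty, on(f,e)}
    → {clear(f), handempty, on(f,e), ontable(c)}
  through step 3 (stack(f,e)): drop {clear(f), handempty, on(f,e)}, keep {ontable(c)}, require {clear(e), holding(f)}
    → {clear(e), holding(f), ontable(c)}
  through step 2 (unstack(f,c)): drop {holding(f)}, keep {clear(e), ontable(c)}, require {clear(f), handempty, on(f,c)}
    → {clear(e), clear(f), handempty, on(f,c), ontable(c)}
  through step 1 (stack(f,c)): drop {clear(f), handempty, on(f,c)}, keep {clear(e), ontable(c)}, require {clear(c), holding(f)}
    → {clear(c), clear(e), holding(f), ontable(c)}

== RESULT ==
["clear(c)", "clear(e)", "holding(f)", "ontable(c)"]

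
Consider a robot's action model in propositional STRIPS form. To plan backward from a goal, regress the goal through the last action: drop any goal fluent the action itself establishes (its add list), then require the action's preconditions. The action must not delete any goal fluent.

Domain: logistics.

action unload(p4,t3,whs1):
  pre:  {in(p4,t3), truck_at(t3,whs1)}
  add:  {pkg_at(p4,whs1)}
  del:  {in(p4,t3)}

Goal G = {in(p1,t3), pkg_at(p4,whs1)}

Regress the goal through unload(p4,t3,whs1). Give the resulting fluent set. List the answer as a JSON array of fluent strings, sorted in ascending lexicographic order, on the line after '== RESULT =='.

Regress:
  G ∩ del = {}  (empty — regression defined)
  G \ add = {in(p1,t3), pkg_at(p4,whs1)} \ {pkg_at(p4,whs1)} = {in(p1,t3)}
  ∪ pre   = {in(p1,t3)} ∪ {in(p4,t3), truck_at(t3,whs1)}
          = {in(p1,t3), in(p4,t3), truck_at(t3,whs1)}

== RESULT ==
["in(p1,t3)", "in(p4,t3)", "truck_at(t3,whs1)"]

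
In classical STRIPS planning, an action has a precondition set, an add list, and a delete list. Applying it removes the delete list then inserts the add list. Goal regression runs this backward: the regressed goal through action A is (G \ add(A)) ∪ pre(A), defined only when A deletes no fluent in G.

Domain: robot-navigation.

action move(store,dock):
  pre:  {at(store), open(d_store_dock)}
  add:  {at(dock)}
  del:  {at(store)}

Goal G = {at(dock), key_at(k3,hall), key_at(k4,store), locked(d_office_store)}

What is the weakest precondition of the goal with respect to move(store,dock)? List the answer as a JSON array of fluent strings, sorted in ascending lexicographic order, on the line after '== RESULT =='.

Compute (G \ add) ∪ pre:
  G ∩ del = {}  (empty — regression defined)
  G \ add = {at(dock), key_at(k3,hall), key_at(k4,store), locked(d_office_store)} \ {at(dock)} = {key_at(k3,hall), key_at(k4,store), locked(d_office_store)}
  ∪ pre   = {key_at(k3,hall), key_at(k4,store), locked(d_office_store)} ∪ {at(store), open(d_store_dock)}
          = {at(store), key_at(k3,hall), key_at(k4,store), locked(d_office_store), open(d_store_dock)}

== RESULT ==
["at(store)", "key_at(k3,hall)", "key_at(k4,store)", "locked(d_office_store)", "open(d_store_dock)"]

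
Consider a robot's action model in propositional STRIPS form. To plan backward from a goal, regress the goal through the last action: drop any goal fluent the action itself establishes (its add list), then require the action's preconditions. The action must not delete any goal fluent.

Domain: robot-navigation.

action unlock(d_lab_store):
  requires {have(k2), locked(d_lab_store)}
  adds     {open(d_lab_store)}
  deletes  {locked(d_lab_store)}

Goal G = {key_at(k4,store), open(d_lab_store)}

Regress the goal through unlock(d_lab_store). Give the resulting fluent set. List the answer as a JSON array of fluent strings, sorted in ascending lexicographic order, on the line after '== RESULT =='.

Regress:
  G ∩ del = {}  (empty — regression defined)
  G \ add = {key_at(k4,store), open(d_lab_store)} \ {open(d_lab_store)} = {key_at(k4,store)}
  ∪ pre   = {key_at(k4,store)} ∪ {have(k2), locked(d_lab_store)}
          = {have(k2), key_at(k4,store), locked(d_lab_store)}

== RESULT ==
["have(k2)", "key_at(k4,store)", "locked(d_lab_store)"]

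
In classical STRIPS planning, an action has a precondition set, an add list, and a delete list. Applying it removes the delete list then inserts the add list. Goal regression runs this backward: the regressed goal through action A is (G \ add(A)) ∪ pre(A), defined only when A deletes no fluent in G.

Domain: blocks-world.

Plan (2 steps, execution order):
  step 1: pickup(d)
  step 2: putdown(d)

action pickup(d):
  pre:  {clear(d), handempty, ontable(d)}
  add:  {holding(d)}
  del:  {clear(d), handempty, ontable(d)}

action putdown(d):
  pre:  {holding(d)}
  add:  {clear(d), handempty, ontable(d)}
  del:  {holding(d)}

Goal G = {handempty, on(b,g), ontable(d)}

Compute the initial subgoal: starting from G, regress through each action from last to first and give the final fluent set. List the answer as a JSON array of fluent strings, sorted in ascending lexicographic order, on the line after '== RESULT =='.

Work backward from the goal:
  through step 2 (putdown(d)): drop {handempty, ontable(d)}, keep {on(b,g)}, require {holding(d)}
    → {holding(d), on(b,g)}
  through step 1 (pickup(d)): drop {holding(d)}, keep {on(b,g)}, require {clear(d), handempty, ontable(d)}
    → {clear(d), handempty, on(b,g), ontable(d)}

== RESULT ==
["clear(d)", "handempty", "on(b,g)", "ontable(d)"]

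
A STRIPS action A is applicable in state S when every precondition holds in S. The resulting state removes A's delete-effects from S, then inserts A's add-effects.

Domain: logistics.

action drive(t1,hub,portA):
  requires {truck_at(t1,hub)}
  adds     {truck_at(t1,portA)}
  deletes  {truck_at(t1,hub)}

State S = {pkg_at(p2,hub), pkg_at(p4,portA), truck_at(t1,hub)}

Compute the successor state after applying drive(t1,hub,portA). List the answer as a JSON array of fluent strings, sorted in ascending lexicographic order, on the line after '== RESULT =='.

Compute (S \ del) ∪ add:
  pre ⊆ S: {truck_at(t1,hub)} ⊆ S  — applicable
  S \ del = {pkg_at(p2,hub), pkg_at(p4,portA)}
  ∪ add   = {pkg_at(p2,hub), pkg_at(p4,portA), truck_at(t1,portA)}

== RESULT ==
["pkg_at(p2,hub)", "pkg_at(p4,portA)", "truck_at(t1,portA)"]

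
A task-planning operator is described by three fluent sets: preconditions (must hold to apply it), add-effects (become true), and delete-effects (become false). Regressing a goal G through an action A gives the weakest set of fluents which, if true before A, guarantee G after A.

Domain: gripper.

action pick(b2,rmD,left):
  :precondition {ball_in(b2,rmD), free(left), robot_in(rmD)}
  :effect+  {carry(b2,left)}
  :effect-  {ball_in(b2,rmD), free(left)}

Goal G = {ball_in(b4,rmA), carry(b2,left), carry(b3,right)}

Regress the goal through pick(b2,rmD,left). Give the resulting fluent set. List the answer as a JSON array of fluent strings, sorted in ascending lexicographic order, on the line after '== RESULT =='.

Compute (G \ add) ∪ pre:
  G ∩ del = {}  (empty — regression defined)
  G \ add = {ball_in(b4,rmA), carry(b2,left), carry(b3,right)} \ {carry(b2,left)} = {ball_in(b4,rmA), carry(b3,right)}
  ∪ pre   = {ball_in(b4,rmA), carry(b3,right)} ∪ {ball_in(b2,rmD), free(left), robot_in(rmD)}
          = {ball_in(b2,rmD), ball_in(b4,rmA), carry(b3,right), free(left), robot_in(rmD)}

== RESULT ==
["ball_in(b2,rmD)", "ball_in(b4,rmA)", "carry(b3,right)", "free(left)", "robot_in(rmD)"]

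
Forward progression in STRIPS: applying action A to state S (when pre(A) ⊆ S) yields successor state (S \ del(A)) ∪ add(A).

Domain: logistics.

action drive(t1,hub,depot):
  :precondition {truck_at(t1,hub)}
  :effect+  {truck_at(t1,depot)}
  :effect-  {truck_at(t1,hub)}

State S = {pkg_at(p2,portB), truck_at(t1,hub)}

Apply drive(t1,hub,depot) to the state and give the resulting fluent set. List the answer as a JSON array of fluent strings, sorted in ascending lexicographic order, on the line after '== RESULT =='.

Progress:
  pre ⊆ S: {truck_at(t1,hub)} ⊆ S  — applicable
  S \ del = {pkg_at(p2,portB)}
  ∪ add   = {pkg_at(p2,portB), truck_at(t1,depot)}

== RESULT ==
["pkg_at(p2,portB)", "truck_at(t1,depot)"]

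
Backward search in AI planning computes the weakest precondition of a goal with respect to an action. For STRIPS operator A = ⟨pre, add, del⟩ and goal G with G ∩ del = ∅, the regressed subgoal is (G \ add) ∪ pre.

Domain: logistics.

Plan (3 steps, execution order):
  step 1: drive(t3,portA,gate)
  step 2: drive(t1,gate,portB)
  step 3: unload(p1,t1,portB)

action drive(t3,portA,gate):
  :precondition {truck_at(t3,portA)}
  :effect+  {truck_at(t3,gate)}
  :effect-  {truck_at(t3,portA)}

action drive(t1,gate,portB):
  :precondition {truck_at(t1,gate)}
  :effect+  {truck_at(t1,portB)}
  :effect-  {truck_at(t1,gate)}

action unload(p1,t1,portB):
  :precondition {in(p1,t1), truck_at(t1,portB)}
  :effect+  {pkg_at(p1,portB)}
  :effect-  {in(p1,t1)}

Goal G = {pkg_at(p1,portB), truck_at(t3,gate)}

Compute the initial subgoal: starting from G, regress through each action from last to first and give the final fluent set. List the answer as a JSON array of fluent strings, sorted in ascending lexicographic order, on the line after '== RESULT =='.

Regress step by step:
  through step 3 (unload(p1,t1,portB)): drop {pkg_at(p1,portB)}, keep {truck_at(t3,gate)}, require {in(p1,t1), truck_at(t1,portB)}
    → {in(p1,t1), truck_at(t1,portB), truck_at(t3,gate)}
  through step 2 (drive(t1,gate,portB)): drop {truck_at(t1,portB)}, keep {in(p1,t1), truck_at(t3,gate)}, require {truck_at(t1,gate)}
    → {in(p1,t1), truck_at(t1,gate), truck_at(t3,gate)}
  through step 1 (drive(t3,portA,gate)): drop {truck_at(t3,gate)}, keep {in(p1,t1), truck_at(t1,gate)}, require {truck_at(t3,portA)}
    → {in(p1,t1), truck_at(t1,gate), truck_at(t3,portA)}

== RESULT ==
["in(p1,t1)", "truck_at(t1,gate)", "truck_at(t3,portA)"]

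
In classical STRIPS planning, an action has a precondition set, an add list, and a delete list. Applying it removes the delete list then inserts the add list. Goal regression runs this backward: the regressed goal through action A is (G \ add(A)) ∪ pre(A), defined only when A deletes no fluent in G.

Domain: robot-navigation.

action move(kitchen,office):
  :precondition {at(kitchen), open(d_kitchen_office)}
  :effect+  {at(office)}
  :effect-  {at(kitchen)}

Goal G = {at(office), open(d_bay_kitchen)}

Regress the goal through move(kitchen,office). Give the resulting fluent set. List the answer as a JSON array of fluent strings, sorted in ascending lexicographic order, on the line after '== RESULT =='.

Regress:
  G ∩ del = {}  (empty — regression defined)
  G \ add = {at(office), open(d_bay_kitchen)} \ {at(office)} = {open(d_bay_kitchen)}
  ∪ pre   = {open(d_bay_kitchen)} ∪ {at(kitchen), open(d_kitchen_office)}
          = {at(kitchen), open(d_bay_kitchen), open(d_kitchen_office)}

== RESULT ==
["at(kitchen)", "open(d_bay_kitchen)", "open(d_kitchen_office)"]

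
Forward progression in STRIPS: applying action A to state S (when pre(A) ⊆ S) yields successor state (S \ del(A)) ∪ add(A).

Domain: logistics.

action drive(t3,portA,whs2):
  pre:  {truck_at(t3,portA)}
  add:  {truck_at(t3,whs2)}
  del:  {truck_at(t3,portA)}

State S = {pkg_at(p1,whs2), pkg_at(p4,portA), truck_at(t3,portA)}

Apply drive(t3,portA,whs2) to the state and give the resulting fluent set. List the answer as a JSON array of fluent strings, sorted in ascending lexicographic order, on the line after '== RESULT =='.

Progress:
  pre ⊆ S: {truck_at(t3,portA)} ⊆ S  — applicable
  S \ del = {pkg_at(p1,whs2), pkg_at(p4,portA)}
  ∪ add   = {pkg_at(p1,whs2), pkg_at(p4,portA), truck_at(t3,whs2)}

== RESULT ==
["pkg_at(p1,whs2)", "pkg_at(p4,portA)", "truck_at(t3,whs2)"]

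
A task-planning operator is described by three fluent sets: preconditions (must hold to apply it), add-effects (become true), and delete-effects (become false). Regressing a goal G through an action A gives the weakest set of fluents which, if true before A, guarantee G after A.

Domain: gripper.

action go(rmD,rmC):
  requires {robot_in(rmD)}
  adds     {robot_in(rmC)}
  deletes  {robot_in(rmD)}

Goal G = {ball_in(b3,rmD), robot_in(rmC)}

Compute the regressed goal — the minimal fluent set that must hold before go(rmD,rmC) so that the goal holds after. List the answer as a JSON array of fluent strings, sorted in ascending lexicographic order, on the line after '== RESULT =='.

Compute (G \ add) ∪ pre:
  G ∩ del = {}  (empty — regression defined)
  G \ add = {ball_in(b3,rmD), robot_in(rmC)} \ {robot_in(rmC)} = {ball_in(b3,rmD)}
  ∪ pre   = {ball_in(b3,rmD)} ∪ {robot_in(rmD)}
          = {ball_in(b3,rmD), robot_in(rmD)}

== RESULT ==
["ball_in(b3,rmD)", "robot_in(rmD)"]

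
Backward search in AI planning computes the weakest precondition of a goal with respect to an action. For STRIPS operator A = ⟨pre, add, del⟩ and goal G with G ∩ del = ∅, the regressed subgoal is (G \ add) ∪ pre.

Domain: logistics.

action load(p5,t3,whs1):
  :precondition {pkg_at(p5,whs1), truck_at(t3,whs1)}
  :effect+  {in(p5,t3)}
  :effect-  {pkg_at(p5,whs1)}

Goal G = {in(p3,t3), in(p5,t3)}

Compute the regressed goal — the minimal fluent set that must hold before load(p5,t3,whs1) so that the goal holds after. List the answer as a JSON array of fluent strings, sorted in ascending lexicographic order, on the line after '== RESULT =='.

Compute (G \ add) ∪ pre:
  G ∩ del = {}  (empty — regression defined)
  G \ add = {in(p3,t3), in(p5,t3)} \ {in(p5,t3)} = {in(p3,t3)}
  ∪ pre   = {in(p3,t3)} ∪ {pkg_at(p5,whs1), truck_at(t3,whs1)}
          = {in(p3,t3), pkg_at(p5,whs1), truck_at(t3,whs1)}

== RESULT ==
["in(p3,t3)", "pkg_at(p5,whs1)", "truck_at(t3,whs1)"]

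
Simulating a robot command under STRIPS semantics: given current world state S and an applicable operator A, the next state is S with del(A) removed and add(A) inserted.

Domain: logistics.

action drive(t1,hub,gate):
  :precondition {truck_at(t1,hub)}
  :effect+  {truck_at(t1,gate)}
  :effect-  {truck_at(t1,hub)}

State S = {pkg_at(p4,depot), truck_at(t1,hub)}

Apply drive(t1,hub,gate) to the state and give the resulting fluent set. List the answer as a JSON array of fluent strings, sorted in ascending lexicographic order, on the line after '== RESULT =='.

Compute (S \ del) ∪ add:
  pre ⊆ S: {truck_at(t1,hub)} ⊆ S  — applicable
  S \ del = {pkg_at(p4,depot)}
  ∪ add   = {pkg_at(p4,depot), truck_at(t1,gate)}

== RESULT ==
["pkg_at(p4,depot)", "truck_at(t1,gate)"]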